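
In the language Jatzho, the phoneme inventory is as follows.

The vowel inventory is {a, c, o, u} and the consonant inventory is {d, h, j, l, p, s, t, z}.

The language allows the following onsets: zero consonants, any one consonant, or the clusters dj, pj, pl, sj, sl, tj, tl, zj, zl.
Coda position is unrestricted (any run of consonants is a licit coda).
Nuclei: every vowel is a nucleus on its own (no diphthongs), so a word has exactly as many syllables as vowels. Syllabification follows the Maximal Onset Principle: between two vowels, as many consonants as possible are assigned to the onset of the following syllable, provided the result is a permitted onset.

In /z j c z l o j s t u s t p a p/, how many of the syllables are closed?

The vowels are c, o, u, a — 4 nuclei, so 4 syllables.
V1 /c/ – V2 /o/: cluster /zl/ — /zl/ is itself a permitted onset, so the whole cluster goes right; preceding coda = ∅.
V2 /o/ – V3 /u/: /jst/; trying suffixes from longest down, /t/ is the first permitted one, so coda /js/ | onset /t/.
V3 /u/ – V4 /a/: /stp/ — longest licit onset from the right is /p/, leaving /st/ as coda.
Putting it together: zjc.zlojs.tust.pap.
Classifying each syllable: /zjc/ (open), /zlojs/ (closed), /tust/ (closed), /pap/ (closed).
Closed syllables: 3.

3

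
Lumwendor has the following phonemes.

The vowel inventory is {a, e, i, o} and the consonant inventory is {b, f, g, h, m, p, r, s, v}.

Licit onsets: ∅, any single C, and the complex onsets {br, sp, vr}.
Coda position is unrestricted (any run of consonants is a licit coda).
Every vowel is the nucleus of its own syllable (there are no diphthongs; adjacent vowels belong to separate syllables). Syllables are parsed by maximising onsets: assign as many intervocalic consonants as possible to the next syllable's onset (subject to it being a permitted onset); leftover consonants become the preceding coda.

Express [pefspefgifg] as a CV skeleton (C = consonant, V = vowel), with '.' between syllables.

The vowels are e, e, i — 3 nuclei, so 3 syllables.
/e…e/ gap (V1→V2): /fsp/ splits as /f/ + /sp/ (/sp/ is the longest suffix that is a licit onset).
/e…i/ gap (V2→V3): /fg/ splits as /f/ + /g/ (/g/ is the longest suffix that is a licit onset).
Result: pef.spef.gifg.
Mapping each syllable to C/V: /pef/ → CVC, /spef/ → CCVC, /gifg/ → CVCC.

CVC.CCVC.CVCC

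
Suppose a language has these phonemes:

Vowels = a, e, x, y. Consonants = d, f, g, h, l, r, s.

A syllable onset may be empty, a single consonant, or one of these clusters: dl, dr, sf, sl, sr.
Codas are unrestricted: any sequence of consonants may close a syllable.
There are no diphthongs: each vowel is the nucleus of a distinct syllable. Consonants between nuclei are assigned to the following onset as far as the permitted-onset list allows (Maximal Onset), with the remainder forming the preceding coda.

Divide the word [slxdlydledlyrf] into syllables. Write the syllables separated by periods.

slx.dly.dle.dlyrf

Vowels present: x, y, e, y; each is a nucleus, giving 4 syllables.
/x…y/ gap (V1→V2): /dl/ — entire cluster is a permitted onset → onset /dl/, coda ∅.
/y…e/ gap (V2→V3): /dl/ is a licit onset in full, so it all attaches to the next syllable.
/e…y/ gap (V3→V4): cluster /dl/ — /dl/ is itself a permitted onset, so the whole cluster goes right; preceding coda = ∅.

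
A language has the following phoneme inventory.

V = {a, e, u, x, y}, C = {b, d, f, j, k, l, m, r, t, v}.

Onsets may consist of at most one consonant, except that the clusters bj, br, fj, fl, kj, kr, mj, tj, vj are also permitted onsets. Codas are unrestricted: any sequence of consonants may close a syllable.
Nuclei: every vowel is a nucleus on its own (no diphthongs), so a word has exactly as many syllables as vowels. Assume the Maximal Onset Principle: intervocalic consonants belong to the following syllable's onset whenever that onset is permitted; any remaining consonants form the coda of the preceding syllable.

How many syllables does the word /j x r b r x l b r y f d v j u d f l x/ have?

5

Nuclei (vowels): x, x, y, u, x → 5 syllables.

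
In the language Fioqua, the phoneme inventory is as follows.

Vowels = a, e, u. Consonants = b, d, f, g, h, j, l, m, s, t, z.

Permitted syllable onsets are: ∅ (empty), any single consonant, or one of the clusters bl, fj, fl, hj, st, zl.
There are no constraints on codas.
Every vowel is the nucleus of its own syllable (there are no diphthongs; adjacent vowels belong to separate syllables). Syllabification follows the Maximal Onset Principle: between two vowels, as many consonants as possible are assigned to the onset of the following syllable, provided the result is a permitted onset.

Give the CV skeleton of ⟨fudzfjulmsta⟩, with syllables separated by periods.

The vowels are u, u, a — 3 nuclei, so 3 syllables.
σ1/σ2 boundary: cluster /dzfj/ — the longest permitted-onset suffix is /fj/; onset = /fj/, preceding coda = /dz/.
σ2/σ3 boundary: cluster /lmst/ — the longest permitted-onset suffix is /st/; onset = /st/, preceding coda = /lm/.
So the parse is fudz.fjulm.sta.
Mapping each syllable to C/V: /fudz/ → CVCC, /fjulm/ → CCVCC, /sta/ → CCV.

CVCC.CCVCC.CCV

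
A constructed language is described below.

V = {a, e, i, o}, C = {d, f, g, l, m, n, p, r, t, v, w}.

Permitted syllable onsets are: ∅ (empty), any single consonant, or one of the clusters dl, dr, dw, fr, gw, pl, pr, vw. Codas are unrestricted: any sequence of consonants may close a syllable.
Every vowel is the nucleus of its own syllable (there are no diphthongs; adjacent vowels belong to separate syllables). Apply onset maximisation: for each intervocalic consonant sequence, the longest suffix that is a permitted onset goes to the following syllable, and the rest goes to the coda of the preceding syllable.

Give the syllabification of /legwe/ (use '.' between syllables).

le.gwe

Nuclei (vowels): e, e → 2 syllables.
/e…e/ gap (V1→V2): /gw/ is a licit onset in full, so it all attaches to the next syllable.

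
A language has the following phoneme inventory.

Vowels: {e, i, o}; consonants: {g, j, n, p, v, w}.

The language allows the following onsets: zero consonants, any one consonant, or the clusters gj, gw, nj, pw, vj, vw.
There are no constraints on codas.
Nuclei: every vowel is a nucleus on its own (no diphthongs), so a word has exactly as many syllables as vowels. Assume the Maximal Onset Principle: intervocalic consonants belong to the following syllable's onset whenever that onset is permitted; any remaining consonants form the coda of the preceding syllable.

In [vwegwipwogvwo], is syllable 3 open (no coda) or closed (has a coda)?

closed

Nuclei (vowels): e, i, o, o → 4 syllables.
Between /e/ (V1) and /i/ (V2): /gw/ — entire cluster is a permitted onset → onset /gw/, coda ∅.
Between /i/ (V2) and /o/ (V3): /pw/ — entire cluster is a permitted onset → onset /pw/, coda ∅.
Between /o/ (V3) and /o/ (V4): cluster /gvw/ — the longest permitted-onset suffix is /vw/; onset = /vw/, preceding coda = /g/.
Syllabification: vwe.gwi.pwog.vwo.
Syllable 3 is /pwog/ with coda /g/, so it is closed.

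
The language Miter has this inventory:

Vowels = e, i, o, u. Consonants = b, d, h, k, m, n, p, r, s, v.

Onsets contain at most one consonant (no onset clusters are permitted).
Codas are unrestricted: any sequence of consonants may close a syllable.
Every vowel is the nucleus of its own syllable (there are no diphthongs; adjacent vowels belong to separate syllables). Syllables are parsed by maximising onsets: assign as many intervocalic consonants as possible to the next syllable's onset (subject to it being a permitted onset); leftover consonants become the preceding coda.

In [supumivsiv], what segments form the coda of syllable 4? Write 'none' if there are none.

v

Vowels present: u, u, i, i; each is a nucleus, giving 4 syllables.
Between /u/ (V1) and /u/ (V2): /p/ is a single consonant, so it becomes the next onset.
Between /u/ (V2) and /i/ (V3): just /m/ — single C goes to the following onset.
Between /i/ (V3) and /i/ (V4): cluster /vs/ — the longest permitted-onset suffix is /s/; onset = /s/, preceding coda = /v/.
So the parse is su.pu.miv.siv.
Syllable 4 is /siv/: onset /s/, nucleus /i/, coda /v/.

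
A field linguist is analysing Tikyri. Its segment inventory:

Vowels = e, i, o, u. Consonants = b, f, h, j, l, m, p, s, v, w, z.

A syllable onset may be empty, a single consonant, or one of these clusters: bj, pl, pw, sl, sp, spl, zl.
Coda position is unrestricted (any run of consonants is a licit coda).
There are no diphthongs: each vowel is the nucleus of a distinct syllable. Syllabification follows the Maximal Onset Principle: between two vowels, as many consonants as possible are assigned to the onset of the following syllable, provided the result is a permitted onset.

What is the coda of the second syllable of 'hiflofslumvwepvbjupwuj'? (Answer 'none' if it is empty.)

Nuclei (vowels): i, o, u, e, u, u → 6 syllables.
σ1/σ2 boundary: /fl/ splits as /f/ + /l/ (/l/ is the longest suffix that is a licit onset).
σ2/σ3 boundary: /fsl/ — longest licit onset from the right is /sl/, leaving /f/ as coda.
σ3/σ4 boundary: /mvw/ — longest licit onset from the right is /w/, leaving /mv/ as coda.
σ4/σ5 boundary: cluster /pvbj/ — the longest permitted-onset suffix is /bj/; onset = /bj/, preceding coda = /pv/.
σ5/σ6 boundary: cluster /pw/ — /pw/ is itself a permitted onset, so the whole cluster goes right; preceding coda = ∅.
So the parse is hif.lof.slumv.wepv.bju.pwuj.
Syllable 2 is /lof/: onset /l/, nucleus /o/, coda /f/.

f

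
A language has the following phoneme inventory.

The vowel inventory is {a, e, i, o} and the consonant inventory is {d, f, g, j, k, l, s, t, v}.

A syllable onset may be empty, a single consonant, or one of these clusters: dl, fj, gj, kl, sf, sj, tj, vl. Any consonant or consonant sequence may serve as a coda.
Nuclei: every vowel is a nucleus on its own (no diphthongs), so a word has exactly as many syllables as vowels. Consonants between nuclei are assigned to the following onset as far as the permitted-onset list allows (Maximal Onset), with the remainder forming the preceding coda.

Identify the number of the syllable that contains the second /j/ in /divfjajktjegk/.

2

The vowels are i, a, e — 3 nuclei, so 3 syllables.
σ1/σ2 boundary: /vfj/; trying suffixes from longest down, /fj/ is the first permitted one, so coda /v/ | onset /fj/.
σ2/σ3 boundary: /jktj/ — longest licit onset from the right is /tj/, leaving /jk/ as coda.
Result: div.fjajk.tjegk.
The second /j/ is in the coda of syllable 2 (/fjajk/).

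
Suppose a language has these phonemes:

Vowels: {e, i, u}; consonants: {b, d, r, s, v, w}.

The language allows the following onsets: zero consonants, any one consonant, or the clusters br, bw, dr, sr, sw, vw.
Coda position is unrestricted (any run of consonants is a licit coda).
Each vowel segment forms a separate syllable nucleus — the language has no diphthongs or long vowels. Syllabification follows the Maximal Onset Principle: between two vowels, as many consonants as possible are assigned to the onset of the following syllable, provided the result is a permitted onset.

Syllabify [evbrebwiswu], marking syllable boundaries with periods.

Nuclei (vowels): e, e, i, u → 4 syllables.
σ1/σ2 boundary: /vbr/; trying suffixes from longest down, /br/ is the first permitted one, so coda /v/ | onset /br/.
σ2/σ3 boundary: /bw/ — entire cluster is a permitted onset → onset /bw/, coda ∅.
σ3/σ4 boundary: cluster /sw/ — /sw/ is itself a permitted onset, so the whole cluster goes right; preceding coda = ∅.

ev.bre.bwi.swu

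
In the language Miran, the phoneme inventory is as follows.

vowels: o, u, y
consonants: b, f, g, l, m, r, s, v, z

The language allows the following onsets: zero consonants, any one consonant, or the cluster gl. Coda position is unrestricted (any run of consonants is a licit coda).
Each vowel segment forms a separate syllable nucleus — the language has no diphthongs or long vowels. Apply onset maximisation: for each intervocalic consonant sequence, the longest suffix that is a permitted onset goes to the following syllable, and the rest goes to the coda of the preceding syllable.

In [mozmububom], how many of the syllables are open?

The vowels are o, u, u, o — 4 nuclei, so 4 syllables.
Between /o/ (V1) and /u/ (V2): /zm/; trying suffixes from longest down, /m/ is the first permitted one, so coda /z/ | onset /m/.
Between /u/ (V2) and /u/ (V3): /b/ → onset of the next syllable (single consonants are always licit onsets).
Between /u/ (V3) and /o/ (V4): /b/ is a single consonant, so it becomes the next onset.
Result: moz.mu.bu.bom.
Classifying each syllable: /moz/ (closed), /mu/ (open), /bu/ (open), /bom/ (closed).
Open syllables: 2.

2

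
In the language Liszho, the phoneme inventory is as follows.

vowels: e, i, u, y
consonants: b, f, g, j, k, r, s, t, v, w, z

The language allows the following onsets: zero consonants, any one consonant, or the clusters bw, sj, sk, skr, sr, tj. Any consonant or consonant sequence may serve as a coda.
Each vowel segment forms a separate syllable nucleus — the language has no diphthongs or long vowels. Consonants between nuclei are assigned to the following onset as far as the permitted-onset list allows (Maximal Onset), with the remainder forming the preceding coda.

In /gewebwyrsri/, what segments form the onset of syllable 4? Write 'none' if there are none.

Nuclei (vowels): e, e, y, i → 4 syllables.
Between /e/ (V1) and /e/ (V2): just /w/ — single C goes to the following onset.
Between /e/ (V2) and /y/ (V3): /bw/ is a licit onset in full, so it all attaches to the next syllable.
Between /y/ (V3) and /i/ (V4): /rsr/ splits as /r/ + /sr/ (/sr/ is the longest suffix that is a licit onset).
Putting it together: ge.we.bwyr.sri.
Syllable 4 is /sri/: onset /sr/, nucleus /i/, coda ∅.

sr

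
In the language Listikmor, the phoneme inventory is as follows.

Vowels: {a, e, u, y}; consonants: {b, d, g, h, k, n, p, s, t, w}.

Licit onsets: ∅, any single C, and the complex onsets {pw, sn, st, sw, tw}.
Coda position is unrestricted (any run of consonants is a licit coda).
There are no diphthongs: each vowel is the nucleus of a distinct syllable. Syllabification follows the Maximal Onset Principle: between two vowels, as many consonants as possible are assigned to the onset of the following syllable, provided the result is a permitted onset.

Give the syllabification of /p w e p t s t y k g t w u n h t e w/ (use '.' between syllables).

Nuclei (vowels): e, y, u, e → 4 syllables.
/e…y/ gap (V1→V2): /ptst/; trying suffixes from longest down, /st/ is the first permitted one, so coda /pt/ | onset /st/.
/y…u/ gap (V2→V3): /kgtw/; trying suffixes from longest down, /tw/ is the first permitted one, so coda /kg/ | onset /tw/.
/u…e/ gap (V3→V4): /nht/ — longest licit onset from the right is /t/, leaving /nh/ as coda.

pwept.stykg.twunh.tew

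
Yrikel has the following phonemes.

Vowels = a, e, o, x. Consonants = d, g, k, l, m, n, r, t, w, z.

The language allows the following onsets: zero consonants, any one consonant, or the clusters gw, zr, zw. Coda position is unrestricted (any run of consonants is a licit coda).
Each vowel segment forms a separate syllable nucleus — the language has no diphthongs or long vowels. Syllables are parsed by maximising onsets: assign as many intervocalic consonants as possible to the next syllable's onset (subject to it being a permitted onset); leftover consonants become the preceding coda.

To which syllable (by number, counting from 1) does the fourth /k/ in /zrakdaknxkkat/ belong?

Nuclei (vowels): a, a, x, a → 4 syllables.
/a…a/ gap (V1→V2): cluster /kd/ — the longest permitted-onset suffix is /d/; onset = /d/, preceding coda = /k/.
/a…x/ gap (V2→V3): /kn/; trying suffixes from longest down, /n/ is the first permitted one, so coda /k/ | onset /n/.
/x…a/ gap (V3→V4): /kk/ — longest licit onset from the right is /k/, leaving /k/ as coda.
Putting it together: zrak.dak.nxk.kat.
The fourth /k/ is in the onset of syllable 4 (/kat/).

4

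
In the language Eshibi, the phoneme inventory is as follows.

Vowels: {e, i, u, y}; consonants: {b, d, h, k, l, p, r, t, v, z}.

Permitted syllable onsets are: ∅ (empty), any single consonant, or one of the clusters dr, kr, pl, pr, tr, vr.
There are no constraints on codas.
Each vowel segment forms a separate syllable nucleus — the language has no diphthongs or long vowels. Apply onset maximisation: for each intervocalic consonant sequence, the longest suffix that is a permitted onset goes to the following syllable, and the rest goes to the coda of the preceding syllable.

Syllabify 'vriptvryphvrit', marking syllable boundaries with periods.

vript.vryph.vrit

Vowels present: i, y, i; each is a nucleus, giving 3 syllables.
Between /i/ (V1) and /y/ (V2): /ptvr/ — longest licit onset from the right is /vr/, leaving /pt/ as coda.
Between /y/ (V2) and /i/ (V3): /phvr/; trying suffixes from longest down, /vr/ is the first permitted one, so coda /ph/ | onset /vr/.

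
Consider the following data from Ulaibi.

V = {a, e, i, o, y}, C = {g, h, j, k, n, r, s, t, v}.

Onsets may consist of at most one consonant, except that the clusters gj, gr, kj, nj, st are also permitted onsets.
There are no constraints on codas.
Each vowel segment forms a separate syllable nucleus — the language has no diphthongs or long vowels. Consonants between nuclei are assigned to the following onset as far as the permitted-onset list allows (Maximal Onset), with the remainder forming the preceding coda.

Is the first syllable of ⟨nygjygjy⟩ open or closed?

open

Vowels present: y, y, y; each is a nucleus, giving 3 syllables.
V1 /y/ – V2 /y/: cluster /gj/ — /gj/ is itself a permitted onset, so the whole cluster goes right; preceding coda = ∅.
V2 /y/ – V3 /y/: /gj/ — entire cluster is a permitted onset → onset /gj/, coda ∅.
Syllabification: ny.gjy.gjy.
Syllable 1 is /ny/; it ends in its nucleus with no coda, so it is open.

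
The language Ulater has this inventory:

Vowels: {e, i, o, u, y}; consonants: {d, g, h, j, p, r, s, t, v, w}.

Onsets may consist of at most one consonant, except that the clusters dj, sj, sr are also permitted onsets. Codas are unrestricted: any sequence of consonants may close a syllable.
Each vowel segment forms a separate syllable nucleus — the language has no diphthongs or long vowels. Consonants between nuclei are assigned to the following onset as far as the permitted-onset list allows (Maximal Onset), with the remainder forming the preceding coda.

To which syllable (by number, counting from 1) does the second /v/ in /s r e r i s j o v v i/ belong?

4

The vowels are e, i, o, i — 4 nuclei, so 4 syllables.
/e…i/ gap (V1→V2): /r/ → onset of the next syllable (single consonants are always licit onsets).
/i…o/ gap (V2→V3): /sj/ is a licit onset in full, so it all attaches to the next syllable.
/o…i/ gap (V3→V4): cluster /vv/ — the longest permitted-onset suffix is /v/; onset = /v/, preceding coda = /v/.
Syllabification: sre.ri.sjov.vi.
The second /v/ is in the onset of syllable 4 (/vi/).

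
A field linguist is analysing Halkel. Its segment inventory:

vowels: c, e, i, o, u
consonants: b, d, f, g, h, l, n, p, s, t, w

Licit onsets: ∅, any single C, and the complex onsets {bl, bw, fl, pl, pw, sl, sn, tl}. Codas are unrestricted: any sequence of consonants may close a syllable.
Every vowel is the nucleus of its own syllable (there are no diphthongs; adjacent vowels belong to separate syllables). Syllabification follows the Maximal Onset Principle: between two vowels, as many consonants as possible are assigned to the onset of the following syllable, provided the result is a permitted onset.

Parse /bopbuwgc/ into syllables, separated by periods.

bop.buw.gc

Nuclei (vowels): o, u, c → 3 syllables.
/o…u/ gap (V1→V2): /pb/; trying suffixes from longest down, /b/ is the first permitted one, so coda /p/ | onset /b/.
/u…c/ gap (V2→V3): /wg/ — longest licit onset from the right is /g/, leaving /w/ as coda.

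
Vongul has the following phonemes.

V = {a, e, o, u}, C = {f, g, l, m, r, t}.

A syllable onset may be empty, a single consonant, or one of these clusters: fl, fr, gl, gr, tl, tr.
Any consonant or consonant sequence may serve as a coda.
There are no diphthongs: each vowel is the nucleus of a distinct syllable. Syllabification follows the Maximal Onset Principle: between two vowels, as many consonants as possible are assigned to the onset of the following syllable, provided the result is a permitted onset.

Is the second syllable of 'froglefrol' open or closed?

Vowels present: o, e, o; each is a nucleus, giving 3 syllables.
Between /o/ (V1) and /e/ (V2): cluster /gl/ — /gl/ is itself a permitted onset, so the whole cluster goes right; preceding coda = ∅.
Between /e/ (V2) and /o/ (V3): /fr/ is a licit onset in full, so it all attaches to the next syllable.
Putting it together: fro.gle.frol.
Syllable 2 is /gle/; it ends in its nucleus with no coda, so it is open.

open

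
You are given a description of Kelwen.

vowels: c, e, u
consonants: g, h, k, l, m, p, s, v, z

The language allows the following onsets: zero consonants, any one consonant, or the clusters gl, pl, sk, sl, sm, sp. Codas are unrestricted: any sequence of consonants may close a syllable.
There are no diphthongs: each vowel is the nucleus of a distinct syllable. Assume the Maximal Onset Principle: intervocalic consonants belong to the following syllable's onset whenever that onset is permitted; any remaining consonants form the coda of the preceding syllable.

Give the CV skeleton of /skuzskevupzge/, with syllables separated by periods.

Vowels present: u, e, u, e; each is a nucleus, giving 4 syllables.
V1 /u/ – V2 /e/: /zsk/ splits as /z/ + /sk/ (/sk/ is the longest suffix that is a licit onset).
V2 /e/ – V3 /u/: /v/ → onset of the next syllable (single consonants are always licit onsets).
V3 /u/ – V4 /e/: /pzg/; trying suffixes from longest down, /g/ is the first permitted one, so coda /pz/ | onset /g/.
Putting it together: skuz.ske.vupz.ge.
Mapping each syllable to C/V: /skuz/ → CCVC, /ske/ → CCV, /vupz/ → CVCC, /ge/ → CV.

CCVC.CCV.CVCC.CV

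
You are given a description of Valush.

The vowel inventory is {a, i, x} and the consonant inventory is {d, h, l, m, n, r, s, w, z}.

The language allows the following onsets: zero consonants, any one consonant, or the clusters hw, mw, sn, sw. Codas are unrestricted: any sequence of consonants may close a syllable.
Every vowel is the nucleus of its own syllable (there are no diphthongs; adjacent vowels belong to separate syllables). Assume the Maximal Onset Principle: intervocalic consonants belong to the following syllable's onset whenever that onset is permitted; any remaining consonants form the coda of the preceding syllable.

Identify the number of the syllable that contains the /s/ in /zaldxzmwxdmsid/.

4

Nuclei (vowels): a, x, x, i → 4 syllables.
Between /a/ (V1) and /x/ (V2): cluster /ld/ — the longest permitted-onset suffix is /d/; onset = /d/, preceding coda = /l/.
Between /x/ (V2) and /x/ (V3): /zmw/ splits as /z/ + /mw/ (/mw/ is the longest suffix that is a licit onset).
Between /x/ (V3) and /i/ (V4): /dms/ — longest licit onset from the right is /s/, leaving /dm/ as coda.
Putting it together: zal.dxz.mwxdm.sid.
The /s/ is in the onset of syllable 4 (/sid/).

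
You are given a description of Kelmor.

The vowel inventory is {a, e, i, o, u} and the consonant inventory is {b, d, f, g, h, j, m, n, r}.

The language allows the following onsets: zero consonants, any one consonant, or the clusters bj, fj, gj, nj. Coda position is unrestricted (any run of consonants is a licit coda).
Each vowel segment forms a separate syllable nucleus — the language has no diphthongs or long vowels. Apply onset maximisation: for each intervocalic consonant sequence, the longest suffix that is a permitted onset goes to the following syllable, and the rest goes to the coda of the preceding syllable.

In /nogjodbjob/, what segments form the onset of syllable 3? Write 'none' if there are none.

bj

Vowels present: o, o, o; each is a nucleus, giving 3 syllables.
σ1/σ2 boundary: /gj/ is a licit onset in full, so it all attaches to the next syllable.
σ2/σ3 boundary: cluster /dbj/ — the longest permitted-onset suffix is /bj/; onset = /bj/, preceding coda = /d/.
Syllabification: no.gjod.bjob.
Syllable 3 is /bjob/: onset /bj/, nucleus /o/, coda /b/.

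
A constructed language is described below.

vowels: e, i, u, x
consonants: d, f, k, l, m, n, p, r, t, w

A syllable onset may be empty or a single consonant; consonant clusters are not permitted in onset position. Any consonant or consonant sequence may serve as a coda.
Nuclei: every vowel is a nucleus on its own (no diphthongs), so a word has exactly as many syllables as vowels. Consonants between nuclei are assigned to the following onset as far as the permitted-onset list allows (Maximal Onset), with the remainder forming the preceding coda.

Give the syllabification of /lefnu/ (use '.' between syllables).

Nuclei (vowels): e, u → 2 syllables.
Between /e/ (V1) and /u/ (V2): cluster /fn/ — the longest permitted-onset suffix is /n/; onset = /n/, preceding coda = /f/.

lef.nu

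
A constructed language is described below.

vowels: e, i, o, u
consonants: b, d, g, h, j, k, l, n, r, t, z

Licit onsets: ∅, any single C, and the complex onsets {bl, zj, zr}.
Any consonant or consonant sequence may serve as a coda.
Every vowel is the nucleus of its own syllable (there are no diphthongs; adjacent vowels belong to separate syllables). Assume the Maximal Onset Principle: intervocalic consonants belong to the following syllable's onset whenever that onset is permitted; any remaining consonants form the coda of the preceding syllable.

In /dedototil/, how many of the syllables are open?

Nuclei (vowels): e, o, o, i → 4 syllables.
/e…o/ gap (V1→V2): /d/ → onset of the next syllable (single consonants are always licit onsets).
/o…o/ gap (V2→V3): just /t/ — single C goes to the following onset.
/o…i/ gap (V3→V4): just /t/ — single C goes to the following onset.
Putting it together: de.do.to.til.
Classifying each syllable: /de/ (open), /do/ (open), /to/ (open), /til/ (closed).
Open syllables: 3.

3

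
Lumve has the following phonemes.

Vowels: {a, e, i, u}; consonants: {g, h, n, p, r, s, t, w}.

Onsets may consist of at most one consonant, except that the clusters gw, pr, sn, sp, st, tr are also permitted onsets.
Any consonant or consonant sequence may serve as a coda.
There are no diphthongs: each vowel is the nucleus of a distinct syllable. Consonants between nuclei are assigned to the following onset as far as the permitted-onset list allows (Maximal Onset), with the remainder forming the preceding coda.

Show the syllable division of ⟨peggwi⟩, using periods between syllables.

Nuclei (vowels): e, i → 2 syllables.
V1 /e/ – V2 /i/: /ggw/; trying suffixes from longest down, /gw/ is the first permitted one, so coda /g/ | onset /gw/.

peg.gwi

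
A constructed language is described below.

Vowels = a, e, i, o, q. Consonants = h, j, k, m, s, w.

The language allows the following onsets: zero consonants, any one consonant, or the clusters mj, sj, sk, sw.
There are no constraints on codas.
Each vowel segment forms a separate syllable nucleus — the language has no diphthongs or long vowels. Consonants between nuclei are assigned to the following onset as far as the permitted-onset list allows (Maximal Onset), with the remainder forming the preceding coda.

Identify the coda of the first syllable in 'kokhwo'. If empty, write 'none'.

kh

Vowels present: o, o; each is a nucleus, giving 2 syllables.
V1 /o/ – V2 /o/: cluster /khw/ — the longest permitted-onset suffix is /w/; onset = /w/, preceding coda = /kh/.
So the parse is kokh.wo.
Syllable 1 is /kokh/: onset /k/, nucleus /o/, coda /kh/.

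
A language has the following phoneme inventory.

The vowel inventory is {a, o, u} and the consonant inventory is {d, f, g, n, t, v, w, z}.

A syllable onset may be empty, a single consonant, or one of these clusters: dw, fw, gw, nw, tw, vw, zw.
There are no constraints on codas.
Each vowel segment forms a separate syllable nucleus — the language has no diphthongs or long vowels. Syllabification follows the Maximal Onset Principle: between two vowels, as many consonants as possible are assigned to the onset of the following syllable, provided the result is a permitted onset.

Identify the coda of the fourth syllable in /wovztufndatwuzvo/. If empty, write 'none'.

z

Vowels present: o, u, a, u, o; each is a nucleus, giving 5 syllables.
σ1/σ2 boundary: /vzt/ splits as /vz/ + /t/ (/t/ is the longest suffix that is a licit onset).
σ2/σ3 boundary: /fnd/ splits as /fn/ + /d/ (/d/ is the longest suffix that is a licit onset).
σ3/σ4 boundary: cluster /tw/ — /tw/ is itself a permitted onset, so the whole cluster goes right; preceding coda = ∅.
σ4/σ5 boundary: /zv/; trying suffixes from longest down, /v/ is the first permitted one, so coda /z/ | onset /v/.
So the parse is wovz.tufn.da.twuz.vo.
Syllable 4 is /twuz/: onset /tw/, nucleus /u/, coda /z/.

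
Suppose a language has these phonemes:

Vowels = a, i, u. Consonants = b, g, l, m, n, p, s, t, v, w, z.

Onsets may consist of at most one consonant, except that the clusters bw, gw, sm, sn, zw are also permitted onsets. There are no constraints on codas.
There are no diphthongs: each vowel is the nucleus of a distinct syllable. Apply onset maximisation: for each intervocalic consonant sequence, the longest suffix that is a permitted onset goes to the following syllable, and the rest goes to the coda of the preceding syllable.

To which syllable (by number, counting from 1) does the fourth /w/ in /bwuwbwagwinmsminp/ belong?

Nuclei (vowels): u, a, i, i → 4 syllables.
Between /u/ (V1) and /a/ (V2): /wbw/; trying suffixes from longest down, /bw/ is the first permitted one, so coda /w/ | onset /bw/.
Between /a/ (V2) and /i/ (V3): cluster /gw/ — /gw/ is itself a permitted onset, so the whole cluster goes right; preceding coda = ∅.
Between /i/ (V3) and /i/ (V4): /nmsm/; trying suffixes from longest down, /sm/ is the first permitted one, so coda /nm/ | onset /sm/.
So the parse is bwuw.bwa.gwinm.sminp.
The fourth /w/ is in the onset of syllable 3 (/gwinm/).

3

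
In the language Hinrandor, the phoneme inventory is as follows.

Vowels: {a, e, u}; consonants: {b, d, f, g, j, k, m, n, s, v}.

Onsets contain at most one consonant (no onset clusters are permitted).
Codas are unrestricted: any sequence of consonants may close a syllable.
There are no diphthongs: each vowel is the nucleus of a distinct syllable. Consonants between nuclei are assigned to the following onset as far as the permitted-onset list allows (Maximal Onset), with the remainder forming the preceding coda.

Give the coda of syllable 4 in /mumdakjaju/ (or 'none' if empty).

none

Vowels present: u, a, a, u; each is a nucleus, giving 4 syllables.
/u…a/ gap (V1→V2): /md/ — longest licit onset from the right is /d/, leaving /m/ as coda.
/a…a/ gap (V2→V3): /kj/; trying suffixes from longest down, /j/ is the first permitted one, so coda /k/ | onset /j/.
/a…u/ gap (V3→V4): /j/ → onset of the next syllable (single consonants are always licit onsets).
So the parse is mum.dak.ja.ju.
Syllable 4 is /ju/: onset /j/, nucleus /u/, coda ∅.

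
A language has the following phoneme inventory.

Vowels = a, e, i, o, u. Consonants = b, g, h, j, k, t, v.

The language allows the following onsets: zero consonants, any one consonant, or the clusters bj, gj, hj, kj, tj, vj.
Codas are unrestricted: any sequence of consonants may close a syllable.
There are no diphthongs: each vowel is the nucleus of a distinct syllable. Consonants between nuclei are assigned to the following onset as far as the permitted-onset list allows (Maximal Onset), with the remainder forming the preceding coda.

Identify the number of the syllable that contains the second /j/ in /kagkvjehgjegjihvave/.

3

Nuclei (vowels): a, e, e, i, a, e → 6 syllables.
σ1/σ2 boundary: cluster /gkvj/ — the longest permitted-onset suffix is /vj/; onset = /vj/, preceding coda = /gk/.
σ2/σ3 boundary: cluster /hgj/ — the longest permitted-onset suffix is /gj/; onset = /gj/, preceding coda = /h/.
σ3/σ4 boundary: cluster /gj/ — /gj/ is itself a permitted onset, so the whole cluster goes right; preceding coda = ∅.
σ4/σ5 boundary: cluster /hv/ — the longest permitted-onset suffix is /v/; onset = /v/, preceding coda = /h/.
σ5/σ6 boundary: /v/ → onset of the next syllable (single consonants are always licit onsets).
Result: kagk.vjeh.gje.gjih.va.ve.
The second /j/ is in the onset of syllable 3 (/gje/).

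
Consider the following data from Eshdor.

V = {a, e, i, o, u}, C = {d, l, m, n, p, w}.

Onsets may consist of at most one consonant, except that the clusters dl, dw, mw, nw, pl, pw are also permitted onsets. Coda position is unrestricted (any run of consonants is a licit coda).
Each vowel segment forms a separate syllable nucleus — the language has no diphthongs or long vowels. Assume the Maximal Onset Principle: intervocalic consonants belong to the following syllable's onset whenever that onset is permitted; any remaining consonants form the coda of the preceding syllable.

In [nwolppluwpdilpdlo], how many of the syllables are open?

1

Nuclei (vowels): o, u, i, o → 4 syllables.
V1 /o/ – V2 /u/: /lppl/ splits as /lp/ + /pl/ (/pl/ is the longest suffix that is a licit onset).
V2 /u/ – V3 /i/: cluster /wpd/ — the longest permitted-onset suffix is /d/; onset = /d/, preceding coda = /wp/.
V3 /i/ – V4 /o/: /lpdl/; trying suffixes from longest down, /dl/ is the first permitted one, so coda /lp/ | onset /dl/.
So the parse is nwolp.pluwp.dilp.dlo.
Classifying each syllable: /nwolp/ (closed), /pluwp/ (closed), /dilp/ (closed), /dlo/ (open).
Open syllables: 1.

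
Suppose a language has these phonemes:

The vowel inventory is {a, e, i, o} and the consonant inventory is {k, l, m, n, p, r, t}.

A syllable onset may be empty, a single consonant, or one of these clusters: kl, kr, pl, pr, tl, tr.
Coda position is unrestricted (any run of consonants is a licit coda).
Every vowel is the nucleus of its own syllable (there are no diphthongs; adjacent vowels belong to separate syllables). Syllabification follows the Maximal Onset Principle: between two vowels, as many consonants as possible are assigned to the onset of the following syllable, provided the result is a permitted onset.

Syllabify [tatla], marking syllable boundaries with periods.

ta.tla

The vowels are a, a — 2 nuclei, so 2 syllables.
σ1/σ2 boundary: /tl/ — entire cluster is a permitted onset → onset /tl/, coda ∅.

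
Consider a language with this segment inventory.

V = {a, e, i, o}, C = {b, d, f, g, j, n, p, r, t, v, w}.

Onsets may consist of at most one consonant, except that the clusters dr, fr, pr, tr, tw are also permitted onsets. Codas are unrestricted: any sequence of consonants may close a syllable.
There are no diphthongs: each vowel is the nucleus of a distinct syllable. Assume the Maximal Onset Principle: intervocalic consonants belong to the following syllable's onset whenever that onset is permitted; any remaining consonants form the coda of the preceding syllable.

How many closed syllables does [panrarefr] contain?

The vowels are a, a, e — 3 nuclei, so 3 syllables.
V1 /a/ – V2 /a/: /nr/; trying suffixes from longest down, /r/ is the first permitted one, so coda /n/ | onset /r/.
V2 /a/ – V3 /e/: /r/ → onset of the next syllable (single consonants are always licit onsets).
Putting it together: pan.ra.refr.
Classifying each syllable: /pan/ (closed), /ra/ (open), /refr/ (closed).
Closed syllables: 2.

2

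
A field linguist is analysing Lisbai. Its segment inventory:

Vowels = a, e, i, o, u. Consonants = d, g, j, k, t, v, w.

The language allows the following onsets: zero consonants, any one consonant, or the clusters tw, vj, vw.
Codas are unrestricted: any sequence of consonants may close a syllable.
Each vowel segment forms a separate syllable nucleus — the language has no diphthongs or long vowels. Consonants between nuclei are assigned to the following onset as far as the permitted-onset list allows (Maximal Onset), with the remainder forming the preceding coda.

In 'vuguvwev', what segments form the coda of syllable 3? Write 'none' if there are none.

v

The vowels are u, u, e — 3 nuclei, so 3 syllables.
V1 /u/ – V2 /u/: /g/ is a single consonant, so it becomes the next onset.
V2 /u/ – V3 /e/: /vw/ is a licit onset in full, so it all attaches to the next syllable.
Putting it together: vu.gu.vwev.
Syllable 3 is /vwev/: onset /vw/, nucleus /e/, coda /v/.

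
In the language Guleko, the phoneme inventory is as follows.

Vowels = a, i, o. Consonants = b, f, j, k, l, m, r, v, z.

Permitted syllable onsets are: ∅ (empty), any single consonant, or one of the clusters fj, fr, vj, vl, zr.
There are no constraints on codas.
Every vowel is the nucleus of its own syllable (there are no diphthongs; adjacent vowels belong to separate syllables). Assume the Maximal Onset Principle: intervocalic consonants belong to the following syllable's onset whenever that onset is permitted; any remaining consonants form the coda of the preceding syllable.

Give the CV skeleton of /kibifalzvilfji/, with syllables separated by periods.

The vowels are i, i, a, i, i — 5 nuclei, so 5 syllables.
Between /i/ (V1) and /i/ (V2): /b/ is a single consonant, so it becomes the next onset.
Between /i/ (V2) and /a/ (V3): /f/ is a single consonant, so it becomes the next onset.
Between /a/ (V3) and /i/ (V4): cluster /lzv/ — the longest permitted-onset suffix is /v/; onset = /v/, preceding coda = /lz/.
Between /i/ (V4) and /i/ (V5): /lfj/ splits as /l/ + /fj/ (/fj/ is the longest suffix that is a licit onset).
Putting it together: ki.bi.falz.vil.fji.
Mapping each syllable to C/V: /ki/ → CV, /bi/ → CV, /falz/ → CVCC, /vil/ → CVC, /fji/ → CCV.

CV.CV.CVCC.CVC.CCV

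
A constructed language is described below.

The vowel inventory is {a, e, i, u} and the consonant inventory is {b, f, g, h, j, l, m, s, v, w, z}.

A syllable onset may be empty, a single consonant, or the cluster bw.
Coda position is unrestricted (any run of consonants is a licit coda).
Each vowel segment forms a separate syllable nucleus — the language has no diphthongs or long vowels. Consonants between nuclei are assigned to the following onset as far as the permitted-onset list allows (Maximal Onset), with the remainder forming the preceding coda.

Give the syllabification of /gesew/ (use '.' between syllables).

ge.sew

Vowels present: e, e; each is a nucleus, giving 2 syllables.
/e…e/ gap (V1→V2): /s/ → onset of the next syllable (single consonants are always licit onsets).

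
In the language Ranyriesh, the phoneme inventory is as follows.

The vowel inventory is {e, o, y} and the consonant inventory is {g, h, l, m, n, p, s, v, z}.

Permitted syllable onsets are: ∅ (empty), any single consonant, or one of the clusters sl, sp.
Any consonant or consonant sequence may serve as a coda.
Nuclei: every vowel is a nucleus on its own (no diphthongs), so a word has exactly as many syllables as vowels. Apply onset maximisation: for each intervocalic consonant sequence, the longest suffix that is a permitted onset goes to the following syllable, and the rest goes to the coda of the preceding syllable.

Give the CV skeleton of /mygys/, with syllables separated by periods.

The vowels are y, y — 2 nuclei, so 2 syllables.
Between /y/ (V1) and /y/ (V2): /g/ is a single consonant, so it becomes the next onset.
Putting it together: my.gys.
Mapping each syllable to C/V: /my/ → CV, /gys/ → CVC.

CV.CVC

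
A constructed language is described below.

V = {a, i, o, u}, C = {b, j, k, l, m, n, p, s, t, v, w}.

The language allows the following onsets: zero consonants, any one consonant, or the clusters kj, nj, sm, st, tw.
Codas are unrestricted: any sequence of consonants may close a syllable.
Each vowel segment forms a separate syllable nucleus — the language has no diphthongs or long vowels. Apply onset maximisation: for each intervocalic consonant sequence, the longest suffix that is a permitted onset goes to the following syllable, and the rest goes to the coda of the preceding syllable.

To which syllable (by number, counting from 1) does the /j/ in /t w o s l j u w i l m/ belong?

2

The vowels are o, u, i — 3 nuclei, so 3 syllables.
σ1/σ2 boundary: cluster /slj/ — the longest permitted-onset suffix is /j/; onset = /j/, preceding coda = /sl/.
σ2/σ3 boundary: /w/ → onset of the next syllable (single consonants are always licit onsets).
Putting it together: twosl.ju.wilm.
The /j/ is in the onset of syllable 2 (/ju/).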